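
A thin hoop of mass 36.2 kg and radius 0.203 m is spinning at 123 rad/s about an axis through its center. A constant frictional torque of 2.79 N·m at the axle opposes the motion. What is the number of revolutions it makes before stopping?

≈ 644 revolutions

I = MR² = (36.2)(0.203)² = 1.492 kg·m².
The net torque has magnitude 2.79 N·m, opposing ω.
|α| = τ/I = 2.790/1.492 = 1.870 rad/s² (deceleration).
ω² = ω₀² − 2|α|θ with ω = 0 ⇒ θ = ω₀²/(2|α|) = 4045 rad = 643.7 rev.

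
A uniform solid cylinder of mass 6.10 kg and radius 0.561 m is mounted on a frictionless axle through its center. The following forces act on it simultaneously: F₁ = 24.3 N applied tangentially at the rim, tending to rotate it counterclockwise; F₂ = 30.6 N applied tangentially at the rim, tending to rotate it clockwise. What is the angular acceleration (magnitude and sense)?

I = ½MR² = (1/2)(6.10)(0.561)² = 0.9599 kg·m².
Taking counterclockwise as positive: τ₁ = +(24.3)(0.561) = +13.63 N·m; τ₂ = −(30.6)(0.561) = −17.17 N·m.
Net torque τ = -3.534 N·m.
α = τ/I = -3.534/0.9599 = -3.682 rad/s².

α ≈ 3.68 rad/s², clockwise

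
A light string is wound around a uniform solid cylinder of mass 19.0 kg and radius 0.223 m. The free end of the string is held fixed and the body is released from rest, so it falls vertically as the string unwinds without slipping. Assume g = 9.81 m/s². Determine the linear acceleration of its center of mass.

a ≈ 6.54 m/s²

Translation: Mg − T = Ma. Rotation about the center: TR = Iα with I = ½MR².
With a = αR: T = (I/R²)a = (1/2)M a, so Mg = (1 + 0.5000)Ma.
a = g/(1 + 0.5000) = 9.81/1.500 = 6.540 m/s².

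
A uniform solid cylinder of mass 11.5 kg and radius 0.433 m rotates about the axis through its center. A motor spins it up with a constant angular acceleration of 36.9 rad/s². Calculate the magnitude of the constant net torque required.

τ ≈ 39.8 N·m

I = ½MR² = (1/2)(11.5)(0.433)² = 1.078 kg·m².
τ = Iα = (1.078)(36.90) = 39.78 N·m.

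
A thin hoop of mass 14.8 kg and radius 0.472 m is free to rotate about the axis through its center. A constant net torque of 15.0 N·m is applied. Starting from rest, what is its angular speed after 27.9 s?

I = MR² = (14.8)(0.472)² = 3.297 kg·m².
α = τ/I = 15.0/3.297 = 4.549 rad/s².
ω = ω₀ + αt = 0 + (4.549)(27.9) = 126.9 rad/s.

ω ≈ 127 rad/s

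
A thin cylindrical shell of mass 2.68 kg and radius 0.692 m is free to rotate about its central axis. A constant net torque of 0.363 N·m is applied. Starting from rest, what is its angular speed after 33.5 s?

ω ≈ 9.48 rad/s

I = MR² = (2.68)(0.692)² = 1.283 kg·m².
α = τ/I = 0.363/1.283 = 0.2829 rad/s².
ω = ω₀ + αt = 0 + (0.2829)(33.5) = 9.476 rad/s.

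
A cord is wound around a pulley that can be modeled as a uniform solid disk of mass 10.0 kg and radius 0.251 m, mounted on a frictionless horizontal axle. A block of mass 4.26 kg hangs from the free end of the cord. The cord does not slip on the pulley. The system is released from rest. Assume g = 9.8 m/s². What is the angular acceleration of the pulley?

α ≈ 18.0 rad/s²

I = ½MR² = (1/2)(10.0)(0.251)² = 0.3150 kg·m².
Block: mg − T = ma. Pulley: TR = Iα. No-slip: a = αR, so T = (I/R²)a = 5.000·a.
Then mg = (m + 5.000)a, so a = (4.26)(9.8)/(4.26 + 5.000) = 4.508 m/s².
α = a/R = 4.508/0.251 = 17.96 rad/s².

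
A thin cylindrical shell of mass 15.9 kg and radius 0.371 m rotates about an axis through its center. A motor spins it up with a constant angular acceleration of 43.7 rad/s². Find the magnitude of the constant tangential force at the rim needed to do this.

I = MR² = (15.9)(0.371)² = 2.188 kg·m².
The required torque is τ = Iα = (2.188)(43.70) = 95.64 N·m.
A tangential force at the rim gives τ = FR, so F = τ/R = 95.64/0.371 = 257.8 N.

F ≈ 258 N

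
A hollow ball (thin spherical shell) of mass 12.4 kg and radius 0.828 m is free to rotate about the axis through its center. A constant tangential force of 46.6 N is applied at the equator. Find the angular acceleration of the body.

α ≈ 6.81 rad/s²

I = (2/3)MR² = (2/3)(12.4)(0.828)² = 5.667 kg·m².
τ = F R = (46.6)(0.828) = 38.58 N·m.
Newton's second law for rotation, τ = Iα, gives α = τ/I = 38.58/5.667 = 6.808 rad/s².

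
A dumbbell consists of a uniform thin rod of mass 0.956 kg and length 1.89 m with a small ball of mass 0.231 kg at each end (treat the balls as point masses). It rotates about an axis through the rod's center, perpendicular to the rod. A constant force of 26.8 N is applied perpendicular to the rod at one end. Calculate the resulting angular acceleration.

α ≈ 36.3 rad/s²

I_rod = (1/12)ML² = (1/12)(0.956)(1.89)² = 0.2846 kg·m².
I_balls = 2·m·(L/2)² = 2(0.231)(0.9450)² = 0.4126 kg·m².
Total I = 0.6972 kg·m².
τ = F·(L/2) = (26.8)(0.945) = 25.33 N·m.
α = τ/I = 25.33/0.6972 = 36.33 rad/s².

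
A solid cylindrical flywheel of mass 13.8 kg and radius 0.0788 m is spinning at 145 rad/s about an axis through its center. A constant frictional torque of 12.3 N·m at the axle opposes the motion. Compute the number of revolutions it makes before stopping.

I = ½MR² = (1/2)(13.8)(0.0788)² = 0.04285 kg·m².
The net torque has magnitude 12.3 N·m, opposing ω.
|α| = τ/I = 12.30/0.04285 = 287.1 rad/s² (deceleration).
ω² = ω₀² − 2|α|θ with ω = 0 ⇒ θ = ω₀²/(2|α|) = 36.62 rad = 5.828 rev.

≈ 5.83 revolutions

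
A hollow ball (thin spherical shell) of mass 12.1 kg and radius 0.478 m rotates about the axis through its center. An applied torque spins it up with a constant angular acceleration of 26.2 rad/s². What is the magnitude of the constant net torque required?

I = (2/3)MR² = (2/3)(12.1)(0.478)² = 1.843 kg·m².
τ = Iα = (1.843)(26.20) = 48.29 N·m.

τ ≈ 48.3 N·m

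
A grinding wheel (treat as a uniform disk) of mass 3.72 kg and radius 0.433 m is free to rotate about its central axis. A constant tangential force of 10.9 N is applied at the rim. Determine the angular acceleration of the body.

I = ½MR² = (1/2)(3.72)(0.433)² = 0.3487 kg·m².
τ = F R = (10.9)(0.433) = 4.720 N·m.
From τ = Iα: α = 4.720/0.3487 = 13.53 rad/s².

α ≈ 13.5 rad/s²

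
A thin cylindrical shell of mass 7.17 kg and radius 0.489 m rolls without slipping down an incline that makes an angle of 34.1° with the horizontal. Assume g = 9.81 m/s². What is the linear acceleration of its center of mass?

a ≈ 2.75 m/s²

Translation along the incline: Mg sinθ − f = Ma.
Rotation about the center: fR = Iα with I = MR². No-slip gives a = αR, so f = (I/R²)a = M a.
Substituting: Mg sinθ = (1 + 1.000)Ma, so a = g sinθ/(1 + 1.000) = (9.81) sin 34.1° / 2.000 = 2.750 m/s².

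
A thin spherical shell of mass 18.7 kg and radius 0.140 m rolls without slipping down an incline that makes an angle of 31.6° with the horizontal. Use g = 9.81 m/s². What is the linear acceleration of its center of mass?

a ≈ 3.08 m/s²

Translation along the incline: Mg sinθ − f = Ma.
Rotation about the center: fR = Iα with I = (2/3)MR². No-slip gives a = αR, so f = (I/R²)a = (2/3)M a.
Substituting: Mg sinθ = (1 + 0.6667)Ma, so a = g sinθ/(1 + 0.6667) = (9.81) sin 31.6° / 1.667 = 3.084 m/s².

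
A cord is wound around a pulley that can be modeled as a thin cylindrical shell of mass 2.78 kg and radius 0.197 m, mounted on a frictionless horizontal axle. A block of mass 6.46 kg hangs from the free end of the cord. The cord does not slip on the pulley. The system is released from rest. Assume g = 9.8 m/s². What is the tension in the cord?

I = MR² = (2.78)(0.197)² = 0.1079 kg·m².
Block: mg − T = ma. Pulley: TR = Iα. No-slip: a = αR, so T = (I/R²)a = 2.780·a.
Then mg = (m + 2.780)a, so a = (6.46)(9.8)/(6.46 + 2.780) = 6.852 m/s².
T = 2.780·a = 19.05 N.

T ≈ 19.0 N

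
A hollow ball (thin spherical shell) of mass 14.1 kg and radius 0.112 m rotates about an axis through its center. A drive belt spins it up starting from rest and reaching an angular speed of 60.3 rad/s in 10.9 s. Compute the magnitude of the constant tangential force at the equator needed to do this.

I = (2/3)MR² = (2/3)(14.1)(0.112)² = 0.1179 kg·m².
α = Δω/Δt = (60.3 − 0)/10.9 = 5.532 rad/s².
The required torque is τ = Iα = (0.1179)(5.532) = 0.6523 N·m.
A tangential force at the equator gives τ = FR, so F = τ/R = 0.6523/0.112 = 5.824 N.

F ≈ 5.82 N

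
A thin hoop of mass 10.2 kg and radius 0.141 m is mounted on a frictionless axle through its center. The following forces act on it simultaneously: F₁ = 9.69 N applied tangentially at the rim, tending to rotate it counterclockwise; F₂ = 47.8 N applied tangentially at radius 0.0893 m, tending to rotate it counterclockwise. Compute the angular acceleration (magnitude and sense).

I = MR² = (10.2)(0.141)² = 0.2028 kg·m².
Taking counterclockwise as positive: τ₁ = +(9.69)(0.141) = +1.366 N·m; τ₂ = +(47.8)(0.0893) = +4.269 N·m.
Net torque τ = 5.635 N·m.
α = τ/I = 5.635/0.2028 = 27.79 rad/s².

α ≈ 27.8 rad/s², counterclockwise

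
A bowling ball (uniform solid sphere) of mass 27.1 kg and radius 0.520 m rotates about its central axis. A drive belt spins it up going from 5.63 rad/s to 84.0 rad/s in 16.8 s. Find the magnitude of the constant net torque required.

I = (2/5)MR² = (2/5)(27.1)(0.520)² = 2.931 kg·m².
α = Δω/Δt = (84.0 − 5.63)/16.8 = 4.665 rad/s².
τ = Iα = (2.931)(4.665) = 13.67 N·m.

τ ≈ 13.7 N·m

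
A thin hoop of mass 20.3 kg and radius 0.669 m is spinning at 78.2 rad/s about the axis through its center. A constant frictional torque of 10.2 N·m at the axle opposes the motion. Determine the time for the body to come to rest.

t ≈ 69.7 s

I = MR² = (20.3)(0.669)² = 9.085 kg·m².
The net torque has magnitude 10.2 N·m, opposing ω.
|α| = τ/I = 10.20/9.085 = 1.123 rad/s² (deceleration).
0 = ω₀ − |α|t ⇒ t = ω₀/|α| = 78.2/1.123 = 69.66 s.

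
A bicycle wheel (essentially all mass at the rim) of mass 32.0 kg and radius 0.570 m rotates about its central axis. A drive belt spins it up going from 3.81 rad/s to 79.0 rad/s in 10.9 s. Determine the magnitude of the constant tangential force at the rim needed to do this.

F ≈ 126 N

I = MR² = (32.0)(0.570)² = 10.40 kg·m².
α = Δω/Δt = (79.0 − 3.81)/10.9 = 6.898 rad/s².
The required torque is τ = Iα = (10.40)(6.898) = 71.72 N·m.
A tangential force at the rim gives τ = FR, so F = τ/R = 71.72/0.570 = 125.8 N.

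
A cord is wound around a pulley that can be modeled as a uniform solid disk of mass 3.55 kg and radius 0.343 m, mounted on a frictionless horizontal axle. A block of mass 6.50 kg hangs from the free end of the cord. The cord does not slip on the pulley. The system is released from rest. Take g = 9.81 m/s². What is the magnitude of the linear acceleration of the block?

I = ½MR² = (1/2)(3.55)(0.343)² = 0.2088 kg·m².
Block: mg − T = ma. Pulley: TR = Iα. No-slip: a = αR, so T = (I/R²)a = 1.775·a.
Then mg = (m + 1.775)a, so a = (6.50)(9.81)/(6.50 + 1.775) = 7.706 m/s².

a ≈ 7.71 m/s²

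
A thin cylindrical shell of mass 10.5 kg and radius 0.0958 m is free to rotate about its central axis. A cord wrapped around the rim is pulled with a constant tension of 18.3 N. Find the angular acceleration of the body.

I = MR² = (10.5)(0.0958)² = 0.09637 kg·m².
τ = F R = (18.3)(0.0958) = 1.753 N·m.
Newton's second law for rotation, τ = Iα, gives α = τ/I = 1.753/0.09637 = 18.19 rad/s².

α ≈ 18.2 rad/s²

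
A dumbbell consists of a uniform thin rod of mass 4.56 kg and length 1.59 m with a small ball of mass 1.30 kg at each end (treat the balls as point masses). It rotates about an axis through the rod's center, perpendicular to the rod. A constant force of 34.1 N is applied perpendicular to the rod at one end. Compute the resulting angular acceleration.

I_rod = (1/12)ML² = (1/12)(4.56)(1.59)² = 0.9607 kg·m².
I_balls = 2·m·(L/2)² = 2(1.30)(0.7950)² = 1.643 kg·m².
Total I = 2.604 kg·m².
τ = F·(L/2) = (34.1)(0.795) = 27.11 N·m.
α = τ/I = 27.11/2.604 = 10.41 rad/s².

α ≈ 10.4 rad/s²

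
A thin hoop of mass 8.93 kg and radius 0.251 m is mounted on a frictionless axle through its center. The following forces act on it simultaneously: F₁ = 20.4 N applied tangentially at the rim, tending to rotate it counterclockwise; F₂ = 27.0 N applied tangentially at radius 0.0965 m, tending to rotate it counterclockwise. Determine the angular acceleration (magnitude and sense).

I = MR² = (8.93)(0.251)² = 0.5626 kg·m².
Taking counterclockwise as positive: τ₁ = +(20.4)(0.251) = +5.120 N·m; τ₂ = +(27.0)(0.0965) = +2.606 N·m.
Net torque τ = 7.726 N·m.
α = τ/I = 7.726/0.5626 = 13.73 rad/s².

α ≈ 13.7 rad/s², counterclockwise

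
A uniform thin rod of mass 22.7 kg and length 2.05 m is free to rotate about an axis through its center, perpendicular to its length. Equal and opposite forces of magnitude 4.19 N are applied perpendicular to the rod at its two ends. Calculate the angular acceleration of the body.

I = (1/12)ML² = (1/12)(22.7)(2.05)² = 7.950 kg·m².
The couple gives τ = F·(L/2) + F·(L/2) = F L = (4.19)(2.05) = 8.589 N·m.
From τ = Iα: α = 8.589/7.950 = 1.080 rad/s².

α ≈ 1.08 rad/s²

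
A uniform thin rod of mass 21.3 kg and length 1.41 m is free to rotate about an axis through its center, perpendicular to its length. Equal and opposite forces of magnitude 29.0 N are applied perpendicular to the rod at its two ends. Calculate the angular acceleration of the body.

α ≈ 11.6 rad/s²

I = (1/12)ML² = (1/12)(21.3)(1.41)² = 3.529 kg·m².
The couple gives τ = F·(L/2) + F·(L/2) = F L = (29.0)(1.41) = 40.89 N·m.
Newton's second law for rotation, τ = Iα, gives α = τ/I = 40.89/3.529 = 11.59 rad/s².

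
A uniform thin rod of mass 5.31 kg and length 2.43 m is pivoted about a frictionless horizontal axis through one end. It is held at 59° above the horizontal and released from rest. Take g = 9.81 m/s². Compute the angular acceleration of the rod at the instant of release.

About the pivot, I = (1/3)ML² = (1/3)(5.31)(2.43)² = 10.45 kg·m².
The weight acts at the center, a distance L/2 = 1.215 m from the pivot; τ = Mg(L/2) cos 59° = 32.60 N·m.
α = τ/I = 32.60/10.45 = 3.119 rad/s².
(Equivalently α = (3g/(2L)) cos 59° = 3.119 rad/s².)

α ≈ 3.12 rad/s²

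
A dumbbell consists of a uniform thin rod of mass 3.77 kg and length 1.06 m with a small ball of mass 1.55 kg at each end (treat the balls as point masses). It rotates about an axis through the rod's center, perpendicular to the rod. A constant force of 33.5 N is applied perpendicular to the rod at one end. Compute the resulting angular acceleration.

I_rod = (1/12)ML² = (1/12)(3.77)(1.06)² = 0.3530 kg·m².
I_balls = 2·m·(L/2)² = 2(1.55)(0.5300)² = 0.8708 kg·m².
Total I = 1.224 kg·m².
τ = F·(L/2) = (33.5)(0.530) = 17.76 N·m.
α = τ/I = 17.76/1.224 = 14.51 rad/s².

α ≈ 14.5 rad/s²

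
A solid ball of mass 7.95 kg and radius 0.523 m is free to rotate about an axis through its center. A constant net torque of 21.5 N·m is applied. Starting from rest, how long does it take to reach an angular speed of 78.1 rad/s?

t ≈ 3.16 s

I = (2/5)MR² = (2/5)(7.95)(0.523)² = 0.8698 kg·m².
α = τ/I = 21.5/0.8698 = 24.72 rad/s².
ω = αt ⇒ t = ω/α = 78.1/24.72 = 3.160 s.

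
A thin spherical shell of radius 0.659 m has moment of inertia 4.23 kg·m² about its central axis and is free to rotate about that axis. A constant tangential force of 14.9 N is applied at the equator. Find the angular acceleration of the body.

τ = F R = (14.9)(0.659) = 9.819 N·m.
Newton's second law for rotation, τ = Iα, gives α = τ/I = 9.819/4.230 = 2.321 rad/s².

α ≈ 2.32 rad/s²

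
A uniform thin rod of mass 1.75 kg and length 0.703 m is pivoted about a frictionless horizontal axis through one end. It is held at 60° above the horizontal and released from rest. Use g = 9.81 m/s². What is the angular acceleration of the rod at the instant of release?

About the pivot, I = (1/3)ML² = (1/3)(1.75)(0.703)² = 0.2883 kg·m².
The weight acts at the center, a distance L/2 = 0.3515 m from the pivot; τ = Mg(L/2) cos 60° = 3.017 N·m.
α = τ/I = 3.017/0.2883 = 10.47 rad/s².

α ≈ 10.5 rad/s²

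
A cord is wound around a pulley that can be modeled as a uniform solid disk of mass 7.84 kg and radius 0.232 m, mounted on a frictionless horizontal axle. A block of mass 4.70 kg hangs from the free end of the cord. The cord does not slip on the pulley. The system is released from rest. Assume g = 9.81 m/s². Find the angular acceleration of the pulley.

α ≈ 23.1 rad/s²

I = ½MR² = (1/2)(7.84)(0.232)² = 0.2110 kg·m².
Block: mg − T = ma. Pulley: TR = Iα. No-slip: a = αR, so T = (I/R²)a = 3.920·a.
Then mg = (m + 3.920)a, so a = (4.70)(9.81)/(4.70 + 3.920) = 5.349 m/s².
α = a/R = 5.349/0.232 = 23.06 rad/s².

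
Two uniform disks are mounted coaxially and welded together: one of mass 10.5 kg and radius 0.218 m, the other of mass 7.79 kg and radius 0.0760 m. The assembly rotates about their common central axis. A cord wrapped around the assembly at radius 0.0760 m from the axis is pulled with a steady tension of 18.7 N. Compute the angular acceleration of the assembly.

α ≈ 5.23 rad/s²

I = ½M₁R₁² + ½M₂R₂² = ½(10.5)(0.218)² + ½(7.79)(0.0760)² = 0.2720 kg·m².
τ = F r = (18.7)(0.0760) = 1.421 N·m.
α = τ/I = 1.421/0.2720 = 5.225 rad/s².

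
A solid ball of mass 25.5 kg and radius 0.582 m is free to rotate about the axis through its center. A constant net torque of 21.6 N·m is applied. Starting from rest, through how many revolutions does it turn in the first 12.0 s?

I = (2/5)MR² = (2/5)(25.5)(0.582)² = 3.455 kg·m².
α = τ/I = 21.6/3.455 = 6.252 rad/s².
θ = ½αt² = ½(6.252)(12.0)² = 450.1 rad.
Revolutions = θ/(2π) = 71.64.

≈ 71.6 revolutions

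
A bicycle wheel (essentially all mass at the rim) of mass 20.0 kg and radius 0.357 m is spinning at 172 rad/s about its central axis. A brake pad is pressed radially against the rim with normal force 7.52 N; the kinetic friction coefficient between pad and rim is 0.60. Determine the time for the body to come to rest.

I = MR² = (20.0)(0.357)² = 2.549 kg·m².
Friction force f = μN = (0.60)(7.52) = 4.512 N at the rim; torque magnitude τ = fR = 1.611 N·m, opposing ω.
|α| = τ/I = 1.611/2.549 = 0.6319 rad/s² (deceleration).
0 = ω₀ − |α|t ⇒ t = ω₀/|α| = 172/0.6319 = 272.2 s.

t ≈ 272 s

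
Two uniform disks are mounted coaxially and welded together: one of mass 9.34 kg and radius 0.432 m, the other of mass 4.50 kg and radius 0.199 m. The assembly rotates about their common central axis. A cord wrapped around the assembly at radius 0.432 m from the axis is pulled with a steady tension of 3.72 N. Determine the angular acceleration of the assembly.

α ≈ 1.67 rad/s²

I = ½M₁R₁² + ½M₂R₂² = ½(9.34)(0.432)² + ½(4.50)(0.199)² = 0.9606 kg·m².
τ = F r = (3.72)(0.432) = 1.607 N·m.
α = τ/I = 1.607/0.9606 = 1.673 rad/s².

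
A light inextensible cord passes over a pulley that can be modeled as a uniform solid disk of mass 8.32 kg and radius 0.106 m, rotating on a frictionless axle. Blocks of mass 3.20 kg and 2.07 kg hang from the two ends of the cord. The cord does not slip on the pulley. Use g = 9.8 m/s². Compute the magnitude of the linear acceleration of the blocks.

a ≈ 1.17 m/s²

I = ½MR² = (1/2)(8.32)(0.106)² = 0.04674 kg·m².
Heavier block: m₁g − T₁ = m₁a. Lighter block: T₂ − m₂g = m₂a.
Pulley: (T₁ − T₂)R = Iα = I(a/R), so T₁ − T₂ = (I/R²)a = (1/2)M_p a = 4.160·a.
Adding the three: (m₁ − m₂)g = (m₁ + m₂ + 4.160)a, so a = (3.20 − 2.07)(9.8)/(3.20 + 2.07 + 4.160) = 1.174 m/s².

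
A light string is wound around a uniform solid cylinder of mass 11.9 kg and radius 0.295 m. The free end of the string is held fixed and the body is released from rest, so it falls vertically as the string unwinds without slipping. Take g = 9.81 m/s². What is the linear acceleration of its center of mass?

a ≈ 6.54 m/s²

Translation: Mg − T = Ma. Rotation about the center: TR = Iα with I = ½MR².
With a = αR: T = (I/R²)a = (1/2)M a, so Mg = (1 + 0.5000)Ma.
a = g/(1 + 0.5000) = 9.81/1.500 = 6.540 m/s².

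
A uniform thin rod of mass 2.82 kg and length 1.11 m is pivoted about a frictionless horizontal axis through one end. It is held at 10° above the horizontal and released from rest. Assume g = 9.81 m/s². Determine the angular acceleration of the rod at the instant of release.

α ≈ 13.1 rad/s²

About the pivot, I = (1/3)ML² = (1/3)(2.82)(1.11)² = 1.158 kg·m².
The weight acts at the center, a distance L/2 = 0.5550 m from the pivot; τ = Mg(L/2) cos 10° = 15.12 N·m.
α = τ/I = 15.12/1.158 = 13.06 rad/s².
(Equivalently α = (3g/(2L)) cos 10° = 13.06 rad/s².)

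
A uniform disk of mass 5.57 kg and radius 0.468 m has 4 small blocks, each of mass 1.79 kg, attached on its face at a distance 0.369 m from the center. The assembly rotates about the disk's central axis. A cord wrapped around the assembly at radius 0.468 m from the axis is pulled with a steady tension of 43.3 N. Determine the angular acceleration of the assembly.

α ≈ 12.8 rad/s²

I_disk = ½MR² = ½(5.57)(0.468)² = 0.6100 kg·m².
I_blocks = 4·m·r² = 4(1.79)(0.369)² = 0.9749 kg·m².
Total I = 1.585 kg·m².
τ = F r = (43.3)(0.468) = 20.26 N·m.
α = τ/I = 20.26/1.585 = 12.79 rad/s².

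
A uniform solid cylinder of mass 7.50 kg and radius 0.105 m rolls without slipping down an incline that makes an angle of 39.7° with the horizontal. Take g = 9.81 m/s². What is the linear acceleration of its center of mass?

Translation along the incline: Mg sinθ − f = Ma.
Rotation about the center: fR = Iα with I = ½MR². No-slip gives a = αR, so f = (I/R²)a = (1/2)M a.
Substituting: Mg sinθ = (1 + 0.5000)Ma, so a = g sinθ/(1 + 0.5000) = (9.81) sin 39.7° / 1.500 = 4.178 m/s².

a ≈ 4.18 m/s²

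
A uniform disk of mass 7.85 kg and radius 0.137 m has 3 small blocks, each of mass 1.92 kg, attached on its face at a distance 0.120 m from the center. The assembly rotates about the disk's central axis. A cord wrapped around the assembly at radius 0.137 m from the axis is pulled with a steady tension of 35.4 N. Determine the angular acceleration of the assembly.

I_disk = ½MR² = ½(7.85)(0.137)² = 0.07367 kg·m².
I_blocks = 3·m·r² = 3(1.92)(0.120)² = 0.08294 kg·m².
Total I = 0.1566 kg·m².
τ = F r = (35.4)(0.137) = 4.850 N·m.
α = τ/I = 4.850/0.1566 = 30.97 rad/s².

α ≈ 31.0 rad/s²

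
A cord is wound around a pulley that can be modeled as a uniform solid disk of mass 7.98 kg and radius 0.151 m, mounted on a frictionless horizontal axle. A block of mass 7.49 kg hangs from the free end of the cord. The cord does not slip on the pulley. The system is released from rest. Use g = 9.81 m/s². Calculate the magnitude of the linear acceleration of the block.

I = ½MR² = (1/2)(7.98)(0.151)² = 0.09098 kg·m².
Block: mg − T = ma. Pulley: TR = Iα. No-slip: a = αR, so T = (I/R²)a = 3.990·a.
Then mg = (m + 3.990)a, so a = (7.49)(9.81)/(7.49 + 3.990) = 6.400 m/s².

a ≈ 6.40 m/s²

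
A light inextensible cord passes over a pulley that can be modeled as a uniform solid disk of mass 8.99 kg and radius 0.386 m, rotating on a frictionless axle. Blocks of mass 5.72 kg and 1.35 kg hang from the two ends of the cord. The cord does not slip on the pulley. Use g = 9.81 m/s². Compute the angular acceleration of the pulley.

I = ½MR² = (1/2)(8.99)(0.386)² = 0.6697 kg·m².
Heavier block: m₁g − T₁ = m₁a. Lighter block: T₂ − m₂g = m₂a.
Pulley: (T₁ − T₂)R = Iα = I(a/R), so T₁ − T₂ = (I/R²)a = (1/2)M_p a = 4.495·a.
Adding the three: (m₁ − m₂)g = (m₁ + m₂ + 4.495)a, so a = (5.72 − 1.35)(9.81)/(5.72 + 1.35 + 4.495) = 3.707 m/s².
α = a/R = 3.707/0.386 = 9.603 rad/s².

α ≈ 9.60 rad/s²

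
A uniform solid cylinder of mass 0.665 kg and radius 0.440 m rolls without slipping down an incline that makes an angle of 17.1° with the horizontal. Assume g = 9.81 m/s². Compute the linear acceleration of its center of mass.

Translation along the incline: Mg sinθ − f = Ma.
Rotation about the center: fR = Iα with I = ½MR². No-slip gives a = αR, so f = (I/R²)a = (1/2)M a.
Substituting: Mg sinθ = (1 + 0.5000)Ma, so a = g sinθ/(1 + 0.5000) = (9.81) sin 17.1° / 1.500 = 1.923 m/s².

a ≈ 1.92 m/s²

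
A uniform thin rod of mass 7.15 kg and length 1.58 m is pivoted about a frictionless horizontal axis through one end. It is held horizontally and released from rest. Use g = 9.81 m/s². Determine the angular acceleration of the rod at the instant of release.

About the pivot, I = (1/3)ML² = (1/3)(7.15)(1.58)² = 5.950 kg·m².
The weight acts at the center, a distance L/2 = 0.7900 m from the pivot; τ = Mg(L/2) = 55.41 N·m.
α = τ/I = 55.41/5.950 = 9.313 rad/s².

α ≈ 9.31 rad/s²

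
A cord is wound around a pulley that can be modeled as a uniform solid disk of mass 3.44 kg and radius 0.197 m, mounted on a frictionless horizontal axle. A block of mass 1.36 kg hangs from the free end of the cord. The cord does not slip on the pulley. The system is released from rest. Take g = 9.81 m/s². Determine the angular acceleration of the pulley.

I = ½MR² = (1/2)(3.44)(0.197)² = 0.06675 kg·m².
Block: mg − T = ma. Pulley: TR = Iα. No-slip: a = αR, so T = (I/R²)a = 1.720·a.
Then mg = (m + 1.720)a, so a = (1.36)(9.81)/(1.36 + 1.720) = 4.332 m/s².
α = a/R = 4.332/0.197 = 21.99 rad/s².

α ≈ 22.0 rad/s²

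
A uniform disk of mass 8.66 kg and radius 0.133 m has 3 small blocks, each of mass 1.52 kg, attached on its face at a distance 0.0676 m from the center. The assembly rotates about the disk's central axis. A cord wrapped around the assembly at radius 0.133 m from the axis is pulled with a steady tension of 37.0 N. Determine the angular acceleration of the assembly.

I_disk = ½MR² = ½(8.66)(0.133)² = 0.07659 kg·m².
I_blocks = 3·m·r² = 3(1.52)(0.0676)² = 0.02084 kg·m².
Total I = 0.09743 kg·m².
τ = F r = (37.0)(0.133) = 4.921 N·m.
α = τ/I = 4.921/0.09743 = 50.51 rad/s².

α ≈ 50.5 rad/s²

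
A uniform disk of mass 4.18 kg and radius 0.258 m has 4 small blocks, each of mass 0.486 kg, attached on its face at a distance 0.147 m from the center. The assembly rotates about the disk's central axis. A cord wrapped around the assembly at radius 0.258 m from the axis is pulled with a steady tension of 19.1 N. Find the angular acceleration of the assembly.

I_disk = ½MR² = ½(4.18)(0.258)² = 0.1391 kg·m².
I_blocks = 4·m·r² = 4(0.486)(0.147)² = 0.04201 kg·m².
Total I = 0.1811 kg·m².
τ = F r = (19.1)(0.258) = 4.928 N·m.
α = τ/I = 4.928/0.1811 = 27.21 rad/s².

α ≈ 27.2 rad/s²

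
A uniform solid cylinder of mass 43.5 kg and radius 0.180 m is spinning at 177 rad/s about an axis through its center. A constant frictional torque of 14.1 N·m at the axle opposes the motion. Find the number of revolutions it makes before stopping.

I = ½MR² = (1/2)(43.5)(0.180)² = 0.7047 kg·m².
The net torque has magnitude 14.1 N·m, opposing ω.
|α| = τ/I = 14.10/0.7047 = 20.01 rad/s² (deceleration).
ω² = ω₀² − 2|α|θ with ω = 0 ⇒ θ = ω₀²/(2|α|) = 782.9 rad = 124.6 rev.

≈ 125 revolutions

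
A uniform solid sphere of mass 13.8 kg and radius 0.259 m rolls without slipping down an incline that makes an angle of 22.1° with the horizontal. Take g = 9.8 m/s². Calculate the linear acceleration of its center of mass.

Translation along the incline: Mg sinθ − f = Ma.
Rotation about the center: fR = Iα with I = (2/5)MR². No-slip gives a = αR, so f = (I/R²)a = (2/5)M a.
Substituting: Mg sinθ = (1 + 0.4000)Ma, so a = g sinθ/(1 + 0.4000) = (9.8) sin 22.1° / 1.400 = 2.634 m/s².

a ≈ 2.63 m/s²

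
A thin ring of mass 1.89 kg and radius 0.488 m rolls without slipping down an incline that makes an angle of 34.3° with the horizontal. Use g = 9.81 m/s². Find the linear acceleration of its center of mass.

a ≈ 2.76 m/s²

Translation along the incline: Mg sinθ − f = Ma.
Rotation about the center: fR = Iα with I = MR². No-slip gives a = αR, so f = (I/R²)a = M a.
Substituting: Mg sinθ = (1 + 1.000)Ma, so a = g sinθ/(1 + 1.000) = (9.81) sin 34.3° / 2.000 = 2.764 m/s².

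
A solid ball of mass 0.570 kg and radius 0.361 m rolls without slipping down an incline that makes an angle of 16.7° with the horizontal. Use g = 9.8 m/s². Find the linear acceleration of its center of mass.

a ≈ 2.01 m/s²

Translation along the incline: Mg sinθ − f = Ma.
Rotation about the center: fR = Iα with I = (2/5)MR². No-slip gives a = αR, so f = (I/R²)a = (2/5)M a.
Substituting: Mg sinθ = (1 + 0.4000)Ma, so a = g sinθ/(1 + 0.4000) = (9.8) sin 16.7° / 1.400 = 2.012 m/s².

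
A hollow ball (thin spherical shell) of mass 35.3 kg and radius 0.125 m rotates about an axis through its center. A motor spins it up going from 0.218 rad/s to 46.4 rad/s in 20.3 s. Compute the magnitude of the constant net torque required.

τ ≈ 0.837 N·m

I = (2/3)MR² = (2/3)(35.3)(0.125)² = 0.3677 kg·m².
α = Δω/Δt = (46.4 − 0.218)/20.3 = 2.275 rad/s².
τ = Iα = (0.3677)(2.275) = 0.8365 N·m.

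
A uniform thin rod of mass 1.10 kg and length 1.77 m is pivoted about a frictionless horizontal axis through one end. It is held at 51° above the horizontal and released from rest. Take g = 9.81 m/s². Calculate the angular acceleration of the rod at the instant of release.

About the pivot, I = (1/3)ML² = (1/3)(1.10)(1.77)² = 1.149 kg·m².
The weight acts at the center, a distance L/2 = 0.8850 m from the pivot; τ = Mg(L/2) cos 51° = 6.010 N·m.
α = τ/I = 6.010/1.149 = 5.232 rad/s².

α ≈ 5.23 rad/s²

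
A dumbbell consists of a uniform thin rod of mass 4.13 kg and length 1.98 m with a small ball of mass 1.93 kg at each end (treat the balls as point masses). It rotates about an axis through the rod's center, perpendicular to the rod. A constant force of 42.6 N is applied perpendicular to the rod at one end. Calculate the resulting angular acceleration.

I_rod = (1/12)ML² = (1/12)(4.13)(1.98)² = 1.349 kg·m².
I_balls = 2·m·(L/2)² = 2(1.93)(0.9900)² = 3.783 kg·m².
Total I = 5.132 kg·m².
τ = F·(L/2) = (42.6)(0.990) = 42.17 N·m.
α = τ/I = 42.17/5.132 = 8.217 rad/s².

α ≈ 8.22 rad/s²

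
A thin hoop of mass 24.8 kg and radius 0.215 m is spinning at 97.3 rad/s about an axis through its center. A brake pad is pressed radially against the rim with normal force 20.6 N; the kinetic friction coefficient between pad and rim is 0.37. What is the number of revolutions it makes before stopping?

I = MR² = (24.8)(0.215)² = 1.146 kg·m².
Friction force f = μN = (0.37)(20.6) = 7.622 N at the rim; torque magnitude τ = fR = 1.639 N·m, opposing ω.
|α| = τ/I = 1.639/1.146 = 1.429 rad/s² (deceleration).
ω² = ω₀² − 2|α|θ with ω = 0 ⇒ θ = ω₀²/(2|α|) = 3311 rad = 527.0 rev.

≈ 527 revolutions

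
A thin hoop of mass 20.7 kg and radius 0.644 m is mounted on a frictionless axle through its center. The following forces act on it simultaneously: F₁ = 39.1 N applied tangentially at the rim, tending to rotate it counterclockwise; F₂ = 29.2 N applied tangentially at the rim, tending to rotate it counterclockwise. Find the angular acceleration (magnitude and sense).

I = MR² = (20.7)(0.644)² = 8.585 kg·m².
Taking counterclockwise as positive: τ₁ = +(39.1)(0.644) = +25.18 N·m; τ₂ = +(29.2)(0.644) = +18.80 N·m.
Net torque τ = 43.99 N·m.
α = τ/I = 43.99/8.585 = 5.123 rad/s².

α ≈ 5.12 rad/s², counterclockwise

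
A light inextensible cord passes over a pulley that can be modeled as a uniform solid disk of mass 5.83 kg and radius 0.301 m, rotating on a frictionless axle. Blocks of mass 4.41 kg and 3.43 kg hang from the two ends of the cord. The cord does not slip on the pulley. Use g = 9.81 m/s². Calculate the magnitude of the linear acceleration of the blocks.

a ≈ 0.894 m/s²

I = ½MR² = (1/2)(5.83)(0.301)² = 0.2641 kg·m².
Heavier block: m₁g − T₁ = m₁a. Lighter block: T₂ − m₂g = m₂a.
Pulley: (T₁ − T₂)R = Iα = I(a/R), so T₁ − T₂ = (I/R²)a = (1/2)M_p a = 2.915·a.
Adding the three: (m₁ − m₂)g = (m₁ + m₂ + 2.915)a, so a = (4.41 − 3.43)(9.81)/(4.41 + 3.43 + 2.915) = 0.8939 m/s².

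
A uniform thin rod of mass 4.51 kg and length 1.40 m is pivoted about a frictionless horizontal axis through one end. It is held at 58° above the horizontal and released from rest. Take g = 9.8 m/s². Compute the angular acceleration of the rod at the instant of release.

α ≈ 5.56 rad/s²

About the pivot, I = (1/3)ML² = (1/3)(4.51)(1.40)² = 2.947 kg·m².
The weight acts at the center, a distance L/2 = 0.7000 m from the pivot; τ = Mg(L/2) cos 58° = 16.39 N·m.
α = τ/I = 16.39/2.947 = 5.564 rad/s².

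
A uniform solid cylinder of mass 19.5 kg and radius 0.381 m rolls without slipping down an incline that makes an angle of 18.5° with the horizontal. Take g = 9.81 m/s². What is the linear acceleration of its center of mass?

a ≈ 2.08 m/s²

Translation along the incline: Mg sinθ − f = Ma.
Rotation about the center: fR = Iα with I = ½MR². No-slip gives a = αR, so f = (I/R²)a = (1/2)M a.
Substituting: Mg sinθ = (1 + 0.5000)Ma, so a = g sinθ/(1 + 0.5000) = (9.81) sin 18.5° / 1.500 = 2.075 m/s².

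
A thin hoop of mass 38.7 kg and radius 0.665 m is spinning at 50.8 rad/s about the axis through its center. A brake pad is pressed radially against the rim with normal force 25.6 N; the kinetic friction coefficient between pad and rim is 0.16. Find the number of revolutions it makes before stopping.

I = MR² = (38.7)(0.665)² = 17.11 kg·m².
Friction force f = μN = (0.16)(25.6) = 4.096 N at the rim; torque magnitude τ = fR = 2.724 N·m, opposing ω.
|α| = τ/I = 2.724/17.11 = 0.1592 rad/s² (deceleration).
ω² = ω₀² − 2|α|θ with ω = 0 ⇒ θ = ω₀²/(2|α|) = 8107 rad = 1290 rev.

≈ 1290 revolutions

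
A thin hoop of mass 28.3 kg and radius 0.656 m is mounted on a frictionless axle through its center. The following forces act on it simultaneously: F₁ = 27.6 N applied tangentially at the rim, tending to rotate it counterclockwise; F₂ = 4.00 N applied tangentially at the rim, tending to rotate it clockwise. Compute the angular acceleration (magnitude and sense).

I = MR² = (28.3)(0.656)² = 12.18 kg·m².
Taking counterclockwise as positive: τ₁ = +(27.6)(0.656) = +18.11 N·m; τ₂ = −(4.00)(0.656) = −2.624 N·m.
Net torque τ = 15.48 N·m.
α = τ/I = 15.48/12.18 = 1.271 rad/s².

α ≈ 1.27 rad/s², counterclockwise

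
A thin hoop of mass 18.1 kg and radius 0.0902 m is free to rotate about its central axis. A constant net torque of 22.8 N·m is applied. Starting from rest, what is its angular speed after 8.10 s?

I = MR² = (18.1)(0.0902)² = 0.1473 kg·m².
α = τ/I = 22.8/0.1473 = 154.8 rad/s².
ω = ω₀ + αt = 0 + (154.8)(8.10) = 1254 rad/s.

ω ≈ 1250 rad/s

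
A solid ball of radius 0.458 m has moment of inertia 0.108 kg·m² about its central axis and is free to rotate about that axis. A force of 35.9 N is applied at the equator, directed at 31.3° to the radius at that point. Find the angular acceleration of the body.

Only the tangential component produces torque: τ = F R sinθ = (35.9)(0.458) sin 31.3° = 8.542 N·m.
Newton's second law for rotation, τ = Iα, gives α = τ/I = 8.542/0.1080 = 79.09 rad/s².

α ≈ 79.1 rad/s²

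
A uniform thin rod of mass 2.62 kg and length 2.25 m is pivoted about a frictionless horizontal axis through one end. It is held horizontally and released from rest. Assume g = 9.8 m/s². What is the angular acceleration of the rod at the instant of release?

α ≈ 6.53 rad/s²

About the pivot, I = (1/3)ML² = (1/3)(2.62)(2.25)² = 4.421 kg·m².
The weight acts at the center, a distance L/2 = 1.125 m from the pivot; τ = Mg(L/2) = 28.89 N·m.
α = τ/I = 28.89/4.421 = 6.533 rad/s².
(Equivalently α = (3g/(2L)) = 6.533 rad/s².)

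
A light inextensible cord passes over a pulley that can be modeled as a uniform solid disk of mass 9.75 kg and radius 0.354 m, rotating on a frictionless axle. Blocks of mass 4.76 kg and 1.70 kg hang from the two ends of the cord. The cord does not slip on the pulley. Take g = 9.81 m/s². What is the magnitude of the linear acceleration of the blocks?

a ≈ 2.65 m/s²

I = ½MR² = (1/2)(9.75)(0.354)² = 0.6109 kg·m².
Heavier block: m₁g − T₁ = m₁a. Lighter block: T₂ − m₂g = m₂a.
Pulley: (T₁ − T₂)R = Iα = I(a/R), so T₁ − T₂ = (I/R²)a = (1/2)M_p a = 4.875·a.
Adding the three: (m₁ − m₂)g = (m₁ + m₂ + 4.875)a, so a = (4.76 − 1.70)(9.81)/(4.76 + 1.70 + 4.875) = 2.648 m/s².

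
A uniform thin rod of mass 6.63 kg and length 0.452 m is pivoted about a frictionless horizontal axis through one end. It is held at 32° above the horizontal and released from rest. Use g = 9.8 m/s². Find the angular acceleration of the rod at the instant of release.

α ≈ 27.6 rad/s²

About the pivot, I = (1/3)ML² = (1/3)(6.63)(0.452)² = 0.4515 kg·m².
The weight acts at the center, a distance L/2 = 0.2260 m from the pivot; τ = Mg(L/2) cos 32° = 12.45 N·m.
α = τ/I = 12.45/0.4515 = 27.58 rad/s².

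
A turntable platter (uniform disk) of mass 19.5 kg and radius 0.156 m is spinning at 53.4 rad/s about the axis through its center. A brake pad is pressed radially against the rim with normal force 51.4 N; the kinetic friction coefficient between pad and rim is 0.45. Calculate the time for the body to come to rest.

I = ½MR² = (1/2)(19.5)(0.156)² = 0.2373 kg·m².
Friction force f = μN = (0.45)(51.4) = 23.13 N at the rim; torque magnitude τ = fR = 3.608 N·m, opposing ω.
|α| = τ/I = 3.608/0.2373 = 15.21 rad/s² (deceleration).
0 = ω₀ − |α|t ⇒ t = ω₀/|α| = 53.4/15.21 = 3.512 s.

t ≈ 3.51 s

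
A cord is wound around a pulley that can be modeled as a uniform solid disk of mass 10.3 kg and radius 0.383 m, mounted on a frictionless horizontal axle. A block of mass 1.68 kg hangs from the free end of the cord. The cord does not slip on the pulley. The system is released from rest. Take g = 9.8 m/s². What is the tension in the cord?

T ≈ 12.4 N

I = ½MR² = (1/2)(10.3)(0.383)² = 0.7554 kg·m².
Block: mg − T = ma. Pulley: TR = Iα. No-slip: a = αR, so T = (I/R²)a = 5.150·a.
Then mg = (m + 5.150)a, so a = (1.68)(9.8)/(1.68 + 5.150) = 2.411 m/s².
T = 5.150·a = 12.41 N.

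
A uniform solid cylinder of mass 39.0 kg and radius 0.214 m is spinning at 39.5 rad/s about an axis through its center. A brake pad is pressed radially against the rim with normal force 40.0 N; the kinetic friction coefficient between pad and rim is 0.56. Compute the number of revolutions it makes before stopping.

≈ 23.1 revolutions

I = ½MR² = (1/2)(39.0)(0.214)² = 0.8930 kg·m².
Friction force f = μN = (0.56)(40.0) = 22.40 N at the rim; torque magnitude τ = fR = 4.794 N·m, opposing ω.
|α| = τ/I = 4.794/0.8930 = 5.368 rad/s² (deceleration).
ω² = ω₀² − 2|α|θ with ω = 0 ⇒ θ = ω₀²/(2|α|) = 145.3 rad = 23.13 rev.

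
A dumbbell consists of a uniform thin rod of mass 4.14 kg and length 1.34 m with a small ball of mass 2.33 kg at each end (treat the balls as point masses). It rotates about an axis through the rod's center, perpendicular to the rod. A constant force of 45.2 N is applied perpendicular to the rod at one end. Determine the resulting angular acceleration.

I_rod = (1/12)ML² = (1/12)(4.14)(1.34)² = 0.6195 kg·m².
I_balls = 2·m·(L/2)² = 2(2.33)(0.6700)² = 2.092 kg·m².
Total I = 2.711 kg·m².
τ = F·(L/2) = (45.2)(0.670) = 30.28 N·m.
α = τ/I = 30.28/2.711 = 11.17 rad/s².

α ≈ 11.2 rad/s²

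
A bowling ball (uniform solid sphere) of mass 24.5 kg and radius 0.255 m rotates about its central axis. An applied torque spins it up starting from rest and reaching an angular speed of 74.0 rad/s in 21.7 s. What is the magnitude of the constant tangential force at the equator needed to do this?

F ≈ 8.52 N

I = (2/5)MR² = (2/5)(24.5)(0.255)² = 0.6372 kg·m².
α = Δω/Δt = (74.0 − 0)/21.7 = 3.410 rad/s².
The required torque is τ = Iα = (0.6372)(3.410) = 2.173 N·m.
A tangential force at the equator gives τ = FR, so F = τ/R = 2.173/0.255 = 8.522 N.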